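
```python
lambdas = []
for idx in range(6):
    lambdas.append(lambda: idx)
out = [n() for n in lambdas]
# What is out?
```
[5, 5, 5, 5, 5, 5]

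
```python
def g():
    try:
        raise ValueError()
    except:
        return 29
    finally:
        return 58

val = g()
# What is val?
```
58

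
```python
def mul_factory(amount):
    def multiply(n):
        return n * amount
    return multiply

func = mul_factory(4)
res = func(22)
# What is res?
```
88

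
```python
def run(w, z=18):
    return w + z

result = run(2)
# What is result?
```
20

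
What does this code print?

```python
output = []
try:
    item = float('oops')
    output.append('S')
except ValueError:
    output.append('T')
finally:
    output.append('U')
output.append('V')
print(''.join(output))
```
TUV

finally always runs, even after exception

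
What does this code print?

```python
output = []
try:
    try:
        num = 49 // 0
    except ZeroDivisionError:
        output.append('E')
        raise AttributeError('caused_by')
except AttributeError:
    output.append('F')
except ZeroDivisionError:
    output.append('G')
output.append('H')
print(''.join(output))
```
EFH

AttributeError raised and caught, original ZeroDivisionError not re-raised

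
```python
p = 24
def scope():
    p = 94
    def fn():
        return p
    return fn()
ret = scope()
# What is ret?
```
94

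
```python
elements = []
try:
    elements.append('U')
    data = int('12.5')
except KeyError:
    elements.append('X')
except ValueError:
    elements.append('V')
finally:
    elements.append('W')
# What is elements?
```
['U', 'V', 'W']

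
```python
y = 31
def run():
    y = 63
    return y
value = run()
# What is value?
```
63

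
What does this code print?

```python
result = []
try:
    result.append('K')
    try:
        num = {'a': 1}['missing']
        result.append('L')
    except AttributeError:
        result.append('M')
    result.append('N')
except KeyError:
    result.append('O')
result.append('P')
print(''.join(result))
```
KOP

Inner handler doesn't match, propagates to outer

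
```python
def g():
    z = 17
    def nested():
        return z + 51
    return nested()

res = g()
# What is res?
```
68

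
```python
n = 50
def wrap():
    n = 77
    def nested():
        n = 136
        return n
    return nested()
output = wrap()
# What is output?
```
136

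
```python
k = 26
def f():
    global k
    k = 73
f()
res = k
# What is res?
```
73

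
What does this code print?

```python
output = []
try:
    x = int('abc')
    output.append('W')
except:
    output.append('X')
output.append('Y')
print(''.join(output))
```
XY

Exception raised in try, caught by bare except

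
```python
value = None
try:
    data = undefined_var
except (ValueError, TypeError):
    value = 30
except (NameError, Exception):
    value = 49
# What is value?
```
49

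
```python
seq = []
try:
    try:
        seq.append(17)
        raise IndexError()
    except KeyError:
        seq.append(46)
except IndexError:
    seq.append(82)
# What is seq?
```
[17, 82]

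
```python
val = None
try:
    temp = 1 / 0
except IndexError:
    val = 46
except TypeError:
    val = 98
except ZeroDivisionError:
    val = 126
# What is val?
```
126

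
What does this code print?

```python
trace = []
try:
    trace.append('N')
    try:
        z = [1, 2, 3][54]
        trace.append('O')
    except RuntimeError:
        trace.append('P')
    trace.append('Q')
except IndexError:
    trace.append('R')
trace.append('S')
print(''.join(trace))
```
NRS

Inner handler doesn't match, propagates to outer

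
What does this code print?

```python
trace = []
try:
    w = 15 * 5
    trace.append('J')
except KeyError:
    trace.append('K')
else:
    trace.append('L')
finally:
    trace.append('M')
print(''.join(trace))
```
JLM

else runs before finally when no exception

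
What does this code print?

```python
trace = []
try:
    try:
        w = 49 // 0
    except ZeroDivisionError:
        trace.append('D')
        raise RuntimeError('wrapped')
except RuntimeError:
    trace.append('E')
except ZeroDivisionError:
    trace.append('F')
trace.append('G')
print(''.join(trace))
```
DEG

RuntimeError raised and caught, original ZeroDivisionError not re-raised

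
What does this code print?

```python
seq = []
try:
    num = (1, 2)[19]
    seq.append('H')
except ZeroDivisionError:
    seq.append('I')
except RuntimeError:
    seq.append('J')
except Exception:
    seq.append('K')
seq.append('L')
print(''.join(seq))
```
KL

IndexError not specifically caught, falls to Exception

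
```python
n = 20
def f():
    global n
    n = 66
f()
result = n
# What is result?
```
66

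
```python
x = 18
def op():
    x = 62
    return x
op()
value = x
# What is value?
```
18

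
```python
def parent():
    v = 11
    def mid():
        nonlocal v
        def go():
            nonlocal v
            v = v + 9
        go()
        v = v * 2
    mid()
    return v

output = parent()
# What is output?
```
40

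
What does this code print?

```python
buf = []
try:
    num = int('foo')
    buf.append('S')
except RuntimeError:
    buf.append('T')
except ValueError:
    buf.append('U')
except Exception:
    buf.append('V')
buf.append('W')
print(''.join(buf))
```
UW

ValueError matches before generic Exception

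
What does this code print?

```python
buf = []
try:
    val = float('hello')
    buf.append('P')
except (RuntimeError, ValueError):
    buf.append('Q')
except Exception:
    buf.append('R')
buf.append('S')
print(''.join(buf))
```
QS

ValueError matches tuple containing it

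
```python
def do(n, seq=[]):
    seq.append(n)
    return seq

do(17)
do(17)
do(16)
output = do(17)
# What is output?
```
[17, 17, 16, 17]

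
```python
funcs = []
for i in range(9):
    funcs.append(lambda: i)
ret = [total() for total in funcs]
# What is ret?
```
[8, 8, 8, 8, 8, 8, 8, 8, 8]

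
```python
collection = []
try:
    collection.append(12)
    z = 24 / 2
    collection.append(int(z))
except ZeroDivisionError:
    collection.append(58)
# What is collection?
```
[12, 12]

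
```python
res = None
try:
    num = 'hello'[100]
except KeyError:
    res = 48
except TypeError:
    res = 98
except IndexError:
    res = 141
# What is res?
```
141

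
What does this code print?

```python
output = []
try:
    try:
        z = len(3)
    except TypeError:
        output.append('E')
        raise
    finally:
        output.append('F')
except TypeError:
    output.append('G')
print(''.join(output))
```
EFG

finally runs before re-raised exception propagates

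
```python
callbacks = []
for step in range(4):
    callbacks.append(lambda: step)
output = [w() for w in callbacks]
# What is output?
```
[3, 3, 3, 3]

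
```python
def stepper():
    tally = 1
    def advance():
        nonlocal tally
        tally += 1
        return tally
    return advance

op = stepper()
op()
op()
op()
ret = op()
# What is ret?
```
5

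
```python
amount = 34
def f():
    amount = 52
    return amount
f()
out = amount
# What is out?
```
34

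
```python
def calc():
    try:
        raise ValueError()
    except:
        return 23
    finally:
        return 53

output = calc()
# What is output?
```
53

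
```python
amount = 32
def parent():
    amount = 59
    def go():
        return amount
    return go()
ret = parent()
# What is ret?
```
59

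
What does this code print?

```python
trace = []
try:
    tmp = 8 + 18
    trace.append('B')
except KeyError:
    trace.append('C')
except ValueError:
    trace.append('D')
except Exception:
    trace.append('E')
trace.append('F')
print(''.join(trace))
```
BF

No exception, try block completes normally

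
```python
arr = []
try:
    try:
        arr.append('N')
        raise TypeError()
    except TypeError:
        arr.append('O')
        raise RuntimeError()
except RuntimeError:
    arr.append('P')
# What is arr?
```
['N', 'O', 'P']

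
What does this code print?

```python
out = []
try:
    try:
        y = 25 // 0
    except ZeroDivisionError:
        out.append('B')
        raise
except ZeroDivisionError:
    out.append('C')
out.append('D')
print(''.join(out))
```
BCD

raise without argument re-raises current exception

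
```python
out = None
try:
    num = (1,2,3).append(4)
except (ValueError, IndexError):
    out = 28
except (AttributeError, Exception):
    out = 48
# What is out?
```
48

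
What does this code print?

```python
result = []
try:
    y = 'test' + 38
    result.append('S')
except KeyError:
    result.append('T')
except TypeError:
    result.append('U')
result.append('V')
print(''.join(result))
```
UV

TypeError is caught by its specific handler, not KeyError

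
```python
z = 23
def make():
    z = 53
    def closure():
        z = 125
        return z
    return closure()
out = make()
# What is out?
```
125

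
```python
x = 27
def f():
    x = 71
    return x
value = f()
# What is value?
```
71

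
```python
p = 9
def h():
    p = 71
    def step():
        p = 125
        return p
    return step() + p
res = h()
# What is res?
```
196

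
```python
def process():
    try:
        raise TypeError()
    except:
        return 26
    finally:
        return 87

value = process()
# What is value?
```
87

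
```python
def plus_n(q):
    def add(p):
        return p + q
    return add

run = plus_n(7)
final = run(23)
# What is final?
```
30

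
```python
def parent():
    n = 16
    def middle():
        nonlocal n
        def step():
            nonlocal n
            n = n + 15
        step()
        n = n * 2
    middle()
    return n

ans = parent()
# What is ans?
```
62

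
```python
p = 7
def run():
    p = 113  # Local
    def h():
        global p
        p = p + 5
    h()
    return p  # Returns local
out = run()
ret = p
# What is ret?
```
12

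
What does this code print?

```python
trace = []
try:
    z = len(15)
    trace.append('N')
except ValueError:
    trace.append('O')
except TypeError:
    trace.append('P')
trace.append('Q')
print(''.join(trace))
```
PQ

TypeError is caught by its specific handler, not ValueError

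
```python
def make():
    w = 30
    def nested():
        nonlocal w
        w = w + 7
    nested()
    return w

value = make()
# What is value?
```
37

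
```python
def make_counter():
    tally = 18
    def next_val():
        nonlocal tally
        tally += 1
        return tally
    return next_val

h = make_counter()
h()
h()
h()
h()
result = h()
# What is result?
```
23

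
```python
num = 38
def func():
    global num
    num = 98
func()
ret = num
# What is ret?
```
98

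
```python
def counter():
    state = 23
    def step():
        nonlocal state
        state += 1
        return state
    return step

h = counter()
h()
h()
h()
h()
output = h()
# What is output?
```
28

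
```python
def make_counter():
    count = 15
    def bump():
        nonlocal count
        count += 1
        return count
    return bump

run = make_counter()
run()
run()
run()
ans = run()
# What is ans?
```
19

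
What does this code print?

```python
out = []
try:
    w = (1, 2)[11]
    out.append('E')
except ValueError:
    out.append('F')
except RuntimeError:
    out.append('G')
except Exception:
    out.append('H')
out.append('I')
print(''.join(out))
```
HI

IndexError not specifically caught, falls to Exception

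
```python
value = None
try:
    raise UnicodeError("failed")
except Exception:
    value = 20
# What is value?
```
20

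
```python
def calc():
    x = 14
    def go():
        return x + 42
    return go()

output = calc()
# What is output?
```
56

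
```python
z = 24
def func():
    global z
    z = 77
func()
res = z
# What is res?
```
77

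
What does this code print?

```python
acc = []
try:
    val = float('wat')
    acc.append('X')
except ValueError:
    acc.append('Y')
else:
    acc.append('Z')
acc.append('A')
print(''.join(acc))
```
YA

else block skipped when exception is caught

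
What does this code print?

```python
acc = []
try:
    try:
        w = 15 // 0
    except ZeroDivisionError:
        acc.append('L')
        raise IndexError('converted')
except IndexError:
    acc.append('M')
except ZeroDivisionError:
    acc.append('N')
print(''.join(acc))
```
LM

New IndexError raised, caught by outer IndexError handler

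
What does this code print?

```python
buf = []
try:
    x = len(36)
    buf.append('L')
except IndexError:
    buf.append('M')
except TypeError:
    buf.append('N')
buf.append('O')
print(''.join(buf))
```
NO

TypeError is caught by its specific handler, not IndexError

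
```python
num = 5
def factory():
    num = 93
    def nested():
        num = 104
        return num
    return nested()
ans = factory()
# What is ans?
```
104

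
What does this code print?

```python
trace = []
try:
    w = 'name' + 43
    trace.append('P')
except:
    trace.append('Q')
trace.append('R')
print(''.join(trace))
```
QR

Exception raised in try, caught by bare except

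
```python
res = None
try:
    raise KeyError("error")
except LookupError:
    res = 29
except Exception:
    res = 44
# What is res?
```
29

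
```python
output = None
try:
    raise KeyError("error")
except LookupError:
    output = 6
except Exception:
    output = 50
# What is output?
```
6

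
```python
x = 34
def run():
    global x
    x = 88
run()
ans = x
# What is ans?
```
88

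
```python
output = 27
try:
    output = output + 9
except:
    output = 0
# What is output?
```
36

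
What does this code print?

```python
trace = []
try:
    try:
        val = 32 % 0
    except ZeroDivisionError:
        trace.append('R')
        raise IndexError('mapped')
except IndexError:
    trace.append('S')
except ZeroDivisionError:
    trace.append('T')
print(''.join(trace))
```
RS

New IndexError raised, caught by outer IndexError handler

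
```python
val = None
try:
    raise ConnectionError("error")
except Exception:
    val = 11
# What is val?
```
11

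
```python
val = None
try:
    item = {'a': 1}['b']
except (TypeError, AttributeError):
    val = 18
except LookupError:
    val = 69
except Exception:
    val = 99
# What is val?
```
69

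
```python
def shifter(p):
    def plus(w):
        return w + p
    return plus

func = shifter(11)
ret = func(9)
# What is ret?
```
20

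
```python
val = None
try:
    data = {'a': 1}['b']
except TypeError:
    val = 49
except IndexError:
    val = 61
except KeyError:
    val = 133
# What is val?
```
133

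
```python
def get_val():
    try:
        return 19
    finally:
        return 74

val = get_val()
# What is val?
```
74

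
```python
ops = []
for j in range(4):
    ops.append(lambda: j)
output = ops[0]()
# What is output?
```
3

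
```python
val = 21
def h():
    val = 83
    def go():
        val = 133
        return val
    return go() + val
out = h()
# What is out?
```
216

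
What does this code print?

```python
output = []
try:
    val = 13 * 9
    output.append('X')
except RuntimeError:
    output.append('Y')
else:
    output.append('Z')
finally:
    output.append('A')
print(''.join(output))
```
XZA

else runs before finally when no exception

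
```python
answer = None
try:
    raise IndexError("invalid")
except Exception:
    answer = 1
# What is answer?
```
1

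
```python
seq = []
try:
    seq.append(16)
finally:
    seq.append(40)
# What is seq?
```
[16, 40]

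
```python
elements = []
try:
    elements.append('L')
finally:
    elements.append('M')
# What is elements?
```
['L', 'M']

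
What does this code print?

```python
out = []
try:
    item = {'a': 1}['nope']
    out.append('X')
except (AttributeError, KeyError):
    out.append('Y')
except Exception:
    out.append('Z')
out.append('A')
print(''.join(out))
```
YA

KeyError matches tuple containing it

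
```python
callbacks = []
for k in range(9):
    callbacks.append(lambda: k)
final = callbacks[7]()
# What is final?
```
8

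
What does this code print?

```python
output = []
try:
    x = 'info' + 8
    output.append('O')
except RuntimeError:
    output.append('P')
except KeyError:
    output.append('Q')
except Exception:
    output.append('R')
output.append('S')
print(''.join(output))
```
RS

TypeError not specifically caught, falls to Exception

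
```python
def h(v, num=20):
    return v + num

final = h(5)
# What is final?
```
25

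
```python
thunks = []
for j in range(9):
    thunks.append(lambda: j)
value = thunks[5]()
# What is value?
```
8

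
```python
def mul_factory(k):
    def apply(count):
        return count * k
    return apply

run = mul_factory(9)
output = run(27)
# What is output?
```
243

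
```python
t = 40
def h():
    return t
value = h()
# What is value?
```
40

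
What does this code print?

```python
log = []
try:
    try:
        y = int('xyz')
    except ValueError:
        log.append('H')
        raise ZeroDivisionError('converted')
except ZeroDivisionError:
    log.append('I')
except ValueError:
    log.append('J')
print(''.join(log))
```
HI

New ZeroDivisionError raised, caught by outer ZeroDivisionError handler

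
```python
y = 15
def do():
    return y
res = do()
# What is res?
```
15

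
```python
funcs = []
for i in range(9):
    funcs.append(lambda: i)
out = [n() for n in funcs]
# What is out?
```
[8, 8, 8, 8, 8, 8, 8, 8, 8]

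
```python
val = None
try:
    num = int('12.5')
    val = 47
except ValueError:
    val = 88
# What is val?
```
88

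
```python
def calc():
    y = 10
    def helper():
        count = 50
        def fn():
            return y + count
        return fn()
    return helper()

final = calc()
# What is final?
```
60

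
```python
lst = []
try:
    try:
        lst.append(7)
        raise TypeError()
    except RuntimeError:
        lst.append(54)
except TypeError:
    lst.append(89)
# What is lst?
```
[7, 89]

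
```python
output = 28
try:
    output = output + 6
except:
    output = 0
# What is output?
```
34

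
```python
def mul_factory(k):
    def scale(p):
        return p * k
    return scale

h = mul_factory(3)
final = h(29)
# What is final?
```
87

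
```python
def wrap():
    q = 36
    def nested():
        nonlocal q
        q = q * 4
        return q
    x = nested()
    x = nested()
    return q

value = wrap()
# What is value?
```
576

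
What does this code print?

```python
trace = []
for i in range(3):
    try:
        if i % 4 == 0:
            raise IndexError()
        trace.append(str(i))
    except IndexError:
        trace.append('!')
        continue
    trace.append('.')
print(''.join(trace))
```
!1.2.

continue in except skips rest of loop body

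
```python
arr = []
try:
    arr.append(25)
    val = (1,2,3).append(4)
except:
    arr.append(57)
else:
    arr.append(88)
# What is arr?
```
[25, 57]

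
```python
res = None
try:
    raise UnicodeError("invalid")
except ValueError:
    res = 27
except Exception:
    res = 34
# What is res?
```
27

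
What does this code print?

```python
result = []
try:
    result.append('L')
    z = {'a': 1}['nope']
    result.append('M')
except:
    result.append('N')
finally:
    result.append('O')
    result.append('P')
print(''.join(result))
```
LNOP

Code before exception runs, then except, then all of finally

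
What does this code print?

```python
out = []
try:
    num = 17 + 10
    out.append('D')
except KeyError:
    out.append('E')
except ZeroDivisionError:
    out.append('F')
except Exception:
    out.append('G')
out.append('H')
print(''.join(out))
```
DH

No exception, try block completes normally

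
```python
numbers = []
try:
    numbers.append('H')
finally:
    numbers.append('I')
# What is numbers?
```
['H', 'I']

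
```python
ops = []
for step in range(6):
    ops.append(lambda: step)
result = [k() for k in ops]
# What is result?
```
[5, 5, 5, 5, 5, 5]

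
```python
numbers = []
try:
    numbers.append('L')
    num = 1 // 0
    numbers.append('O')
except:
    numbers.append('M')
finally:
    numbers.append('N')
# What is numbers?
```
['L', 'M', 'N']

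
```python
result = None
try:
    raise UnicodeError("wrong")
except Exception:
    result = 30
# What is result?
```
30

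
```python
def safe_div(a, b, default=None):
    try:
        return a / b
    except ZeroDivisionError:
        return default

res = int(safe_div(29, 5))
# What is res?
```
5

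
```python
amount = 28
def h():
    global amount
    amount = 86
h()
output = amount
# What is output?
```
86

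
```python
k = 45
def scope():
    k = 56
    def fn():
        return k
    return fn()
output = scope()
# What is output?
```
56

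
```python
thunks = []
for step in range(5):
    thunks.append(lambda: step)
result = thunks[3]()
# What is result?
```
4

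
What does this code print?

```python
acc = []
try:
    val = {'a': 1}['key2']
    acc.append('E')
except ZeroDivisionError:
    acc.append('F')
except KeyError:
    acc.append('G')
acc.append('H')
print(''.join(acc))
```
GH

KeyError is caught by its specific handler, not ZeroDivisionError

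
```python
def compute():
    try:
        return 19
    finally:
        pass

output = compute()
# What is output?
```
19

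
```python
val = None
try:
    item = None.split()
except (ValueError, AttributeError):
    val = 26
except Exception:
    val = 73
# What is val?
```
26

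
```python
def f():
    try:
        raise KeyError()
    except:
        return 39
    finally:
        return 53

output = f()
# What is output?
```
53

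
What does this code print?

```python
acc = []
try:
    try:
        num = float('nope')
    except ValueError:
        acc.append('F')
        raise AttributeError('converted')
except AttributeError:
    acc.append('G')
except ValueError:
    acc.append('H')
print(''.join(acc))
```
FG

New AttributeError raised, caught by outer AttributeError handler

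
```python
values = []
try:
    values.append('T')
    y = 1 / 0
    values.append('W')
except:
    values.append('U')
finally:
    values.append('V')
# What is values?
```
['T', 'U', 'V']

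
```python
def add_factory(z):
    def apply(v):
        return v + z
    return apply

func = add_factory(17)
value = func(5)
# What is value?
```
22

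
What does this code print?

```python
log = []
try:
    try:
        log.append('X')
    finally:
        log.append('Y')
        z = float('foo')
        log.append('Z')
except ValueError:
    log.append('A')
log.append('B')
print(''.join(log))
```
XYAB

Exception in inner finally caught by outer except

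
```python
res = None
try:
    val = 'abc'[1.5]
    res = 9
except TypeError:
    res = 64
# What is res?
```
64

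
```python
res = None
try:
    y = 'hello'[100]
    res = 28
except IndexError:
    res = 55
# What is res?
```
55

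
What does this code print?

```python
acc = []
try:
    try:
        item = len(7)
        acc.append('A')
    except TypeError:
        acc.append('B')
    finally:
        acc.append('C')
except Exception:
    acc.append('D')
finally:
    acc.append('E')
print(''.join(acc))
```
BCE

Both finally blocks run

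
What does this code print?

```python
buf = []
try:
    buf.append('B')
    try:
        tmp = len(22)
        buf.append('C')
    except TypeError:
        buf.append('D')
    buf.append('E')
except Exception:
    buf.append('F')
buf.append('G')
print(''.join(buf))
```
BDEG

Inner exception caught by inner handler, outer continues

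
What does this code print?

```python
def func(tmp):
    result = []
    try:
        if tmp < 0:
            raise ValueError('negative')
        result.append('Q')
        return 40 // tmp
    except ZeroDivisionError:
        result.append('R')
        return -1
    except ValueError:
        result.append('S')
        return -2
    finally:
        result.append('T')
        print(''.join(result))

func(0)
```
QRT

tmp=0 causes ZeroDivisionError, caught, finally prints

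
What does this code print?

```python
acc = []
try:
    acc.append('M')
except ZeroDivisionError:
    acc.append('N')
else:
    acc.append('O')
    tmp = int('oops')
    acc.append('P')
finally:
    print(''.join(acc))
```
MO

Try succeeds, else appends 'O', ValueError in else is uncaught, finally prints before exception propagates ('P' never appended)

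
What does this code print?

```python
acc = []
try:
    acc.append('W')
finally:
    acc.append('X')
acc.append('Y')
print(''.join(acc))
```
WXY

try/finally without except, no exception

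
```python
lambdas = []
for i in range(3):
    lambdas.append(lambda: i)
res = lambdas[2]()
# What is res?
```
2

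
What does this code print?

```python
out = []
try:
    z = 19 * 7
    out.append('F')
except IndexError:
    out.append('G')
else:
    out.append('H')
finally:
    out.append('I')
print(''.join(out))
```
FHI

else runs before finally when no exception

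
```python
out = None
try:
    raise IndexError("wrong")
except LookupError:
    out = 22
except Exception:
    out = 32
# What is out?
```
22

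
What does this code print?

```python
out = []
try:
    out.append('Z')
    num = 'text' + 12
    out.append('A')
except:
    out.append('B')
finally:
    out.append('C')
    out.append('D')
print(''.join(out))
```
ZBCD

Code before exception runs, then except, then all of finally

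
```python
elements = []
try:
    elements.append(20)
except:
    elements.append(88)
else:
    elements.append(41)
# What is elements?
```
[20, 41]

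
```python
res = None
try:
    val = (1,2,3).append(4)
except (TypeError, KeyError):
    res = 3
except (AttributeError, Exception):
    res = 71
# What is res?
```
71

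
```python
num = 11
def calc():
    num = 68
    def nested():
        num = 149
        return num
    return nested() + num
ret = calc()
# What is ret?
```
217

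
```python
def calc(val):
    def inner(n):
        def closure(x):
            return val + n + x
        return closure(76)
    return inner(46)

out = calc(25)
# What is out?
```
147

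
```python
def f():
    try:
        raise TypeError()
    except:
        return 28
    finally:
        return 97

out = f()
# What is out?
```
97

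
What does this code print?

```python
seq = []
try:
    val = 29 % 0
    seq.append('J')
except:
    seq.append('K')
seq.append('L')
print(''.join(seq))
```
KL

Exception raised in try, caught by bare except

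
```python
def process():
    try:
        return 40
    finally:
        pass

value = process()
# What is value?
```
40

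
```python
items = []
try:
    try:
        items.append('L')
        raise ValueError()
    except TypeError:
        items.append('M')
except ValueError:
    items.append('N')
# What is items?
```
['L', 'N']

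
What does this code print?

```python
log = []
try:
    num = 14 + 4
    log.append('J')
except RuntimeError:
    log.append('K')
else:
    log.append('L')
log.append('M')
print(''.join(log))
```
JLM

else block runs when no exception occurs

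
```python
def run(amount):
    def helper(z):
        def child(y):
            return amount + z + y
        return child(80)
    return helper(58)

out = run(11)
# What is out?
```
149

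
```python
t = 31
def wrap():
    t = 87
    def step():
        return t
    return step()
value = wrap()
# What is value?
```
87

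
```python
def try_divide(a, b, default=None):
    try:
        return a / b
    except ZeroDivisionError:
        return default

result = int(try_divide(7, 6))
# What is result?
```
1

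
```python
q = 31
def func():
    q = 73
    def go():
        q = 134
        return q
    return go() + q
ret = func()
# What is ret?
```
207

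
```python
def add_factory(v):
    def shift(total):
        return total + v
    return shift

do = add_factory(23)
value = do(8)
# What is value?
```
31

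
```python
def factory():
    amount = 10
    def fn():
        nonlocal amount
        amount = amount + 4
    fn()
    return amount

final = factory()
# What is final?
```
14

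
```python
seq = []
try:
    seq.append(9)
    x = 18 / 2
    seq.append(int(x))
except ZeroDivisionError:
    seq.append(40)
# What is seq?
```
[9, 9]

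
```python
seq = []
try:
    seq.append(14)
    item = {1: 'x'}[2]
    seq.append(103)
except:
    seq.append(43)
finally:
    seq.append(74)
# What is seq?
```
[14, 43, 74]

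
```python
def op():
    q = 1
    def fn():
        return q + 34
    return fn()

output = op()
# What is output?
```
35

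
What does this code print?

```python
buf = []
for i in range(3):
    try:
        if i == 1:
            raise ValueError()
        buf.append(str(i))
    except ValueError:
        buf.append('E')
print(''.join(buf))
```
0E2

Exception on i=1 caught, loop continues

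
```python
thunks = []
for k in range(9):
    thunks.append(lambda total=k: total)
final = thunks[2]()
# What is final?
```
2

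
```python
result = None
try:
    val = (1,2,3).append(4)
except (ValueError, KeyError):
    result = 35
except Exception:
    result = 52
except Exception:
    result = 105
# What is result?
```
52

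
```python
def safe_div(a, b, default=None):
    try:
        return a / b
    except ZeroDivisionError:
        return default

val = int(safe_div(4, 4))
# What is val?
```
1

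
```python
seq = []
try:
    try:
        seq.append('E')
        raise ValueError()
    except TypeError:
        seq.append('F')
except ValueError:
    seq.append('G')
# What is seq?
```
['E', 'G']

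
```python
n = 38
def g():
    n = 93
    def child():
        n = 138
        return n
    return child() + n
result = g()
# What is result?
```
231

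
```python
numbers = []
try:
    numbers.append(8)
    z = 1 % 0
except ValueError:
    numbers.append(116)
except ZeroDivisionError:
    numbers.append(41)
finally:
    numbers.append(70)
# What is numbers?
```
[8, 41, 70]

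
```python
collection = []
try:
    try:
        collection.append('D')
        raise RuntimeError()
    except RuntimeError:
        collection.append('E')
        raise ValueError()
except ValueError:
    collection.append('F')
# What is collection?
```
['D', 'E', 'F']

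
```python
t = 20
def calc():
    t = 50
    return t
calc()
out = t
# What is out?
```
20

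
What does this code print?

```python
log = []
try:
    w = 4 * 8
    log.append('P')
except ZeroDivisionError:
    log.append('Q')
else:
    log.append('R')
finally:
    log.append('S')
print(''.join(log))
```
PRS

else runs before finally when no exception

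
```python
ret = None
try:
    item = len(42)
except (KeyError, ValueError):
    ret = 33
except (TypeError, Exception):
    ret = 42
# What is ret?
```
42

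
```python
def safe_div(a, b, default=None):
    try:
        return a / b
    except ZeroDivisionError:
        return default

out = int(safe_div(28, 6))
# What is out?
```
4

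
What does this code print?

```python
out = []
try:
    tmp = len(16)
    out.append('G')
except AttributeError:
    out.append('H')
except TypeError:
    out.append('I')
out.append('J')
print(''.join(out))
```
IJ

TypeError is caught by its specific handler, not AttributeError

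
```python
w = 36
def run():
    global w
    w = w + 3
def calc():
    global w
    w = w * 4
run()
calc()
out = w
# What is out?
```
156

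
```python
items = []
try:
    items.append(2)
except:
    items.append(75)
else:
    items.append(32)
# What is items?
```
[2, 32]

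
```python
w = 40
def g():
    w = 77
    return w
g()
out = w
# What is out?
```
40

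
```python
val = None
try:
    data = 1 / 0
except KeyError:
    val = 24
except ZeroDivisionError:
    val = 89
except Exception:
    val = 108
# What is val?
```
89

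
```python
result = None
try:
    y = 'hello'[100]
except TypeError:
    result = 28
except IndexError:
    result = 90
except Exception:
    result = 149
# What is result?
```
90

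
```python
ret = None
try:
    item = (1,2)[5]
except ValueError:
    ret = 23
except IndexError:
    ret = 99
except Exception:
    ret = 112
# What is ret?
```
99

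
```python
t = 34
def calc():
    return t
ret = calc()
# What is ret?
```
34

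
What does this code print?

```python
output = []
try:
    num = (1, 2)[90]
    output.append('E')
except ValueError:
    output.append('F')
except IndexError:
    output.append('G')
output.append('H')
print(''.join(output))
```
GH

IndexError is caught by its specific handler, not ValueError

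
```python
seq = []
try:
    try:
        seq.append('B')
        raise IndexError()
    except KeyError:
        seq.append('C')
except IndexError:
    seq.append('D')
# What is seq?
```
['B', 'D']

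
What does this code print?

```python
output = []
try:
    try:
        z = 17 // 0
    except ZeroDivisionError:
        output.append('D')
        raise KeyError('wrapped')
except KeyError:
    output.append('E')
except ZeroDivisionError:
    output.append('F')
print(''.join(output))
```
DE

New KeyError raised, caught by outer KeyError handler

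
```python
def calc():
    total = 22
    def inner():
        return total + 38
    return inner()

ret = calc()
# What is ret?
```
60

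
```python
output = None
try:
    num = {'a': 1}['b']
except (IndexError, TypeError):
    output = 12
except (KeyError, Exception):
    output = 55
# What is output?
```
55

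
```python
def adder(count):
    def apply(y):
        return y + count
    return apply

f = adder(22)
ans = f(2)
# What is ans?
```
24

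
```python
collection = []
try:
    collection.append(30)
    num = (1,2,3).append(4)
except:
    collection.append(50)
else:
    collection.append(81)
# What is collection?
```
[30, 50]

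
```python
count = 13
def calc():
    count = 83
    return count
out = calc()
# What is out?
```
83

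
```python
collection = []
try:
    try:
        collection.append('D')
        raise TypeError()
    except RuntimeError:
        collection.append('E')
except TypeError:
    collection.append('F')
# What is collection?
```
['D', 'F']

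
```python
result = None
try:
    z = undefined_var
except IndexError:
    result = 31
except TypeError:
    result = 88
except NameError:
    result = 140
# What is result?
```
140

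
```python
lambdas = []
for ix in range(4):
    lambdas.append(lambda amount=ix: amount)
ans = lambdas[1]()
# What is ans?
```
1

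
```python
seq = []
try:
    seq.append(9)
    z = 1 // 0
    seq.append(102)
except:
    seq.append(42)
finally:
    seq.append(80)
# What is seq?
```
[9, 42, 80]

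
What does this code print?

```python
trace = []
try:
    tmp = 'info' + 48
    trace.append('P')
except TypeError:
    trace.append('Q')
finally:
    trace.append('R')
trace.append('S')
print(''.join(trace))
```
QRS

finally always runs, even after exception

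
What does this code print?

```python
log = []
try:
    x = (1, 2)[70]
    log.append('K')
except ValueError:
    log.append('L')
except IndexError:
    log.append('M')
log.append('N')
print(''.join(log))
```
MN

IndexError is caught by its specific handler, not ValueError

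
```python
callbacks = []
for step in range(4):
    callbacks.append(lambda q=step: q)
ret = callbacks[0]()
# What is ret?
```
0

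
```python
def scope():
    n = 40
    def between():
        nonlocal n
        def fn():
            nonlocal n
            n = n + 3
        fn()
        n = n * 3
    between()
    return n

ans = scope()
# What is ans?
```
129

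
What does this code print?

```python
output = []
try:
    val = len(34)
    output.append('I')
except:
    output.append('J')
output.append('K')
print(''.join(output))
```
JK

Exception raised in try, caught by bare except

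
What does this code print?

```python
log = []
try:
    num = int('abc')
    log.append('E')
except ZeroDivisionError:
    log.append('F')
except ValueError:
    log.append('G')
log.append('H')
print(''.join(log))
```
GH

ValueError is caught by its specific handler, not ZeroDivisionError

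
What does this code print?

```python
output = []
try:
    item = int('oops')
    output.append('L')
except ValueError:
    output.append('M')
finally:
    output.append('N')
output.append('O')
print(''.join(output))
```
MNO

finally always runs, even after exception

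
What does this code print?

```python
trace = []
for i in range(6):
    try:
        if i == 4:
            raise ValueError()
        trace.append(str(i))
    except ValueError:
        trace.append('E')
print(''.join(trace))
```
0123E5

Exception on i=4 caught, loop continues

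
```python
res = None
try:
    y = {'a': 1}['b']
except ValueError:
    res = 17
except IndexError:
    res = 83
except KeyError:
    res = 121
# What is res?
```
121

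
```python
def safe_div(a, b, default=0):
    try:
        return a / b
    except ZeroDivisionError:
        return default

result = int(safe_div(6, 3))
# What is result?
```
2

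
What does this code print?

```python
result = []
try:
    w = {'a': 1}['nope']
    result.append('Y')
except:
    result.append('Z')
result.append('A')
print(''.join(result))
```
ZA

Exception raised in try, caught by bare except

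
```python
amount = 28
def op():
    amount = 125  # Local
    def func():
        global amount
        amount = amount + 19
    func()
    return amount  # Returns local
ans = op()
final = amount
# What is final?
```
47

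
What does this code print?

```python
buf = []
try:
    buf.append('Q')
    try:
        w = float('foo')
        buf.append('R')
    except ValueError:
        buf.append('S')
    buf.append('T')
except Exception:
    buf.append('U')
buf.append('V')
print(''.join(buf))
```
QSTV

Inner exception caught by inner handler, outer continues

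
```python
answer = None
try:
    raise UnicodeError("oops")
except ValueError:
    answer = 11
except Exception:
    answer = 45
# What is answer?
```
11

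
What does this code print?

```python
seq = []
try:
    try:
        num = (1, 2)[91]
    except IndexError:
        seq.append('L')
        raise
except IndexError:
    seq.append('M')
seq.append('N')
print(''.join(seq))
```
LMN

raise without argument re-raises current exception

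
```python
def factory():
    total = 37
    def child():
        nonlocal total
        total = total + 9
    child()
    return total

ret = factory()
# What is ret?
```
46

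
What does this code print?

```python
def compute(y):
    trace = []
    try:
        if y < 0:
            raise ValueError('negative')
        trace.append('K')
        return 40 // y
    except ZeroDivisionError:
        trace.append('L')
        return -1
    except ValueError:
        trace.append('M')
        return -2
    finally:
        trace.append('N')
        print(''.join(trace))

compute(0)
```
KLN

y=0 causes ZeroDivisionError, caught, finally prints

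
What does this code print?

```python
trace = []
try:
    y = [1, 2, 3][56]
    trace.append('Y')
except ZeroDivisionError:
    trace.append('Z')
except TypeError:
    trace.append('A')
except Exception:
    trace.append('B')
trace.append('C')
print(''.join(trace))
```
BC

IndexError not specifically caught, falls to Exception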